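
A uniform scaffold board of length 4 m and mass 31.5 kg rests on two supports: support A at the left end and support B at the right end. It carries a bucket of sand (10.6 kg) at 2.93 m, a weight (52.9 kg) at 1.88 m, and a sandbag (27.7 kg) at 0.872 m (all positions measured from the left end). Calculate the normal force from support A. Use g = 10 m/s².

Taking torques about support B:
Beam weight: 31.5 × 10 = 315 N down at 2 m → arm 2 m, τ = 315 × 2 = 630 N·m counterclockwise.
Bucket of sand: 10.6 × 10 = 106 N down at 2.93 m → arm 1.07 m, τ = 106 × 1.07 = 113.4 N·m counterclockwise.
Weight: 52.9 × 10 = 529 N down at 1.88 m → arm 2.12 m, τ = 529 × 2.12 = 1121 N·m counterclockwise.
Sandbag: 27.7 × 10 = 277 N down at 0.872 m → arm 3.128 m, τ = 277 × 3.128 = 866.5 N·m counterclockwise.
Net load moment about support B = 2731 N·m counterclockwise.
Reaction R at support A is upward at 0 m, arm 4 m → moment R × 4 clockwise.
Στ = 0 ⇒ R × 4 = 2731 ⇒ R = 683 N.

R_A ≈ 683 N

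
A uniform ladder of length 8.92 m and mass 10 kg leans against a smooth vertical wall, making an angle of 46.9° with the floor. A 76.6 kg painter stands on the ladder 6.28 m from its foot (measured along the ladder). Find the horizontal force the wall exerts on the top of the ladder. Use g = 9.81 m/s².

N_wall ≈ 541 N

Take moments about the foot of the ladder.
Ladder weight 10×9.81 = 98.1 N acts at 4.46 m along the ladder; its horizontal arm is 4.46·cos46.9° = 3.047 m → τ = 298.9 N·m clockwise.
Painter: 76.6×9.81 = 751.4 N at 6.28 m → arm 4.291 m → τ = 3224 N·m clockwise.
Wall normal N acts horizontally at the top; its moment arm is the height L sinθ = 8.92·sin46.9° = 6.513 m, counterclockwise.
For rotational equilibrium, N × 6.513 = 3523, so N = 541 N.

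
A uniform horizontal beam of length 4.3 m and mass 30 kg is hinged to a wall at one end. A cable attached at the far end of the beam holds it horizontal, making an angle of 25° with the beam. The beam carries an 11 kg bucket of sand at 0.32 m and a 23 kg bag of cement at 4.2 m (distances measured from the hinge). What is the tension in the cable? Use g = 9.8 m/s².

T ≈ 888 N

Taking torques about the hinge:
Beam weight: 30 × 9.8 = 294 N down at 2.15 m → arm 2.15 m, τ = 294 × 2.15 = 632.1 N·m clockwise.
Bucket of sand: 11 × 9.8 = 107.8 N down at 0.32 m → arm 0.32 m, τ = 107.8 × 0.32 = 34.5 N·m clockwise.
Bag of cement: 23 × 9.8 = 225.4 N down at 4.2 m → arm 4.2 m, τ = 225.4 × 4.2 = 946.7 N·m clockwise.
Total clockwise load moment = 1613 N·m.
The cable tension T acts at 4.3 m; only its component perpendicular to the beam, T sinθ, produces torque. sin 25° = 0.4226.
Setting net torque to zero: T × 4.3 × 0.4226 = 1613 → T = 1613 / 1.817 = 888 N.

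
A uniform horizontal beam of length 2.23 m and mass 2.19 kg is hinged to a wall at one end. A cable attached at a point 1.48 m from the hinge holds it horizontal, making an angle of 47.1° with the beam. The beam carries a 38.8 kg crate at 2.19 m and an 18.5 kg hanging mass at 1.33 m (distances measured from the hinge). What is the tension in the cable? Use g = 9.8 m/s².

T ≈ 1010 N

Choose the hinge as the axis so the unknown hinge reaction has zero arm there.
Beam weight: 2.19 × 9.8 = 21.46 N down at 1.115 m → arm 1.115 m, τ = 21.46 × 1.115 = 23.93 N·m clockwise.
Crate: 38.8 × 9.8 = 380.2 N down at 2.19 m → arm 2.19 m, τ = 380.2 × 2.19 = 832.6 N·m clockwise.
Hanging mass: 18.5 × 9.8 = 181.3 N down at 1.33 m → arm 1.33 m, τ = 181.3 × 1.33 = 241.1 N·m clockwise.
Total clockwise load moment = 1098 N·m.
The cable tension T acts at 1.48 m; only its component perpendicular to the beam, T sinθ, produces torque. sin 47.1° = 0.7325.
Στ = 0 ⇒ T × 1.48 × 0.7325 = 1098 ⇒ T = 1098 / 1.084 = 1010 N.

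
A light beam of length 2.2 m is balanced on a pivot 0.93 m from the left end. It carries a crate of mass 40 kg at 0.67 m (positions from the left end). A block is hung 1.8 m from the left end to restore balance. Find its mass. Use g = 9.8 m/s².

About the pivot (at 0.93 m from the left end):
Crate: 40 × 9.8 = 392 N down at 0.67 m → arm 0.26 m, τ = 392 × 0.26 = 101.9 N·m counterclockwise.
Net moment of known loads = 101.9 N·m counterclockwise.
An unknown mass m at 1.8 m has arm 0.87 m; its moment is m·g·0.87 clockwise.
Setting net torque to zero: m × 9.8 × 0.87 = 101.9 → m = 101.9 / (9.8 × 0.87) = 12 kg.

m ≈ 12 kg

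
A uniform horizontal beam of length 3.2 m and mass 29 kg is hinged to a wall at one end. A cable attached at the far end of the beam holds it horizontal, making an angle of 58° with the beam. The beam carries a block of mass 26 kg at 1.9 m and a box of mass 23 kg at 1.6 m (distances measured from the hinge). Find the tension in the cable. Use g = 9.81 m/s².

T ≈ 479 N

Sum moments about the hinge (the unknown hinge reaction has zero arm there).
Beam weight: 29 × 9.81 = 284.5 N down at 1.6 m → arm 1.6 m, τ = 284.5 × 1.6 = 455.2 N·m clockwise.
Block: 26 × 9.81 = 255.1 N down at 1.9 m → arm 1.9 m, τ = 255.1 × 1.9 = 484.7 N·m clockwise.
Box: 23 × 9.81 = 225.6 N down at 1.6 m → arm 1.6 m, τ = 225.6 × 1.6 = 361 N·m clockwise.
Total clockwise load moment = 1301 N·m.
The cable tension T acts at 3.2 m; only its component perpendicular to the beam, T sinθ, produces torque. sin 58° = 0.848.
For rotational equilibrium, T × 3.2 × 0.848 = 1301, so T = 1301 / 2.714 = 479 N.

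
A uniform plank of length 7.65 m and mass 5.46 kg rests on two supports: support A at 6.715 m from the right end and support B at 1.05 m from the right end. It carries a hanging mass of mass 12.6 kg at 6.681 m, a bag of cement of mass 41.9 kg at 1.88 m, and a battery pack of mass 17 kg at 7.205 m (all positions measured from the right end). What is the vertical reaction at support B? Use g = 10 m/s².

R_B ≈ 372 N

Choose support A as the axis so its reaction then has zero moment arm.
Beam weight: 5.46 × 10 = 54.6 N down at 3.825 m → arm 2.89 m, τ = 54.6 × 2.89 = 157.8 N·m clockwise.
Hanging mass: 12.6 × 10 = 126 N down at 6.681 m → arm 0.034 m, τ = 126 × 0.034 = 4.284 N·m clockwise.
Bag of cement: 41.9 × 10 = 419 N down at 1.88 m → arm 4.835 m, τ = 419 × 4.835 = 2026 N·m clockwise.
Battery pack: 17 × 10 = 170 N down at 7.205 m → arm 0.49 m, τ = 170 × 0.49 = 83.3 N·m counterclockwise.
Net load moment about support A = 2105 N·m clockwise.
Reaction R at support B is upward at 1.05 m, arm 5.665 m → moment R × 5.665 counterclockwise.
Setting net torque to zero: R × 5.665 = 2105 → R = 372 N.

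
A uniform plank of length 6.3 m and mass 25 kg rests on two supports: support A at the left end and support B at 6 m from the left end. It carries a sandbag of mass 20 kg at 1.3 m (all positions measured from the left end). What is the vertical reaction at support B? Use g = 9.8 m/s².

R_B ≈ 171 N

Taking torques about support A:
Beam weight: 25 × 9.8 = 245 N down at 3.15 m → arm 3.15 m, τ = 245 × 3.15 = 771.8 N·m clockwise.
Sandbag: 20 × 9.8 = 196 N down at 1.3 m → arm 1.3 m, τ = 196 × 1.3 = 254.8 N·m clockwise.
Net load moment about support A = 1027 N·m clockwise.
Reaction R at support B is upward at 6 m, arm 6 m → moment R × 6 counterclockwise.
Balancing moments: R × 6 = 1027, giving R = 171 N.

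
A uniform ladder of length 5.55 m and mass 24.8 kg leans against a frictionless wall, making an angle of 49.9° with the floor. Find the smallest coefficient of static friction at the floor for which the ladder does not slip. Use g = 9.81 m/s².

μ_min ≈ 0.421

Sum moments about the foot of the ladder (the floor normal and friction both act there and drop out).
Ladder weight 24.8×9.81 = 243.3 N acts at 2.775 m along the ladder; its horizontal arm is 2.775·cos49.9° = 1.787 m → τ = 434.8 N·m clockwise.
Wall normal N acts horizontally at the top; its moment arm is the height L sinθ = 5.55·sin49.9° = 4.245 m, counterclockwise.
For rotational equilibrium, N × 4.245 = 434.8, so N = 102.4 N.
ΣFx = 0 ⇒ f = N_wall = 102.4 N. ΣFy = 0 ⇒ N_floor = 243.3 N.
μ_min = f / N_floor = 102.4 / 243.3 = 0.421.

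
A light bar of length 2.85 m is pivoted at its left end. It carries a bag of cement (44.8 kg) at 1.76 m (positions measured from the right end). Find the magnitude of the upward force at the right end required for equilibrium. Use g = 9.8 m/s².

F ≈ 168 N

Sum moments about the left end (the unknown pivot reaction has zero arm there).
Bag of cement: 44.8 × 9.8 = 439 N down at 1.76 m → arm 1.09 m, τ = 439 × 1.09 = 478.5 N·m clockwise.
Net moment of the loads = 478.5 N·m clockwise.
The upward force F acts at the right end, arm 2.85 m, giving F × 2.85 counterclockwise.
Balancing moments: F × 2.85 = 478.5, giving F = 478.5 / 2.85 = 168 N.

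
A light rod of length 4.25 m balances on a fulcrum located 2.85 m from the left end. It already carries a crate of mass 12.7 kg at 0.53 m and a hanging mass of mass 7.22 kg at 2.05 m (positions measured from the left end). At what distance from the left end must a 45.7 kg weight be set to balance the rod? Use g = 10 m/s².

About the fulcrum (at 2.85 m from the left end):
Crate: 12.7 × 10 = 127 N down at 0.53 m → arm 2.32 m, τ = 127 × 2.32 = 294.6 N·m counterclockwise.
Hanging mass: 7.22 × 10 = 72.2 N down at 2.05 m → arm 0.8 m, τ = 72.2 × 0.8 = 57.76 N·m counterclockwise.
Net moment of existing loads = 352.4 N·m counterclockwise.
The weight weighs 45.7 × 10 = 457 N and must supply an equal clockwise moment, so its lever arm about the fulcrum is 352.4 / 457 = 0.771 m.
That puts it at 2.85 + 0.771 = 3.62 m from the left end.

x ≈ 3.62 m from the left end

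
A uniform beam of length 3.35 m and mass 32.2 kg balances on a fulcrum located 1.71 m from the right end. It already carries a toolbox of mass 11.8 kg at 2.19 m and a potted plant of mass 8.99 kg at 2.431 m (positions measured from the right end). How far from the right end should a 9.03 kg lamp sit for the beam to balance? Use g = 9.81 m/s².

Taking torques about the fulcrum (at 1.71 m from the right end):
Beam weight: 32.2 × 9.81 = 315.9 N down at 1.675 m → arm 0.035 m, τ = 315.9 × 0.035 = 11.06 N·m clockwise.
Toolbox: 11.8 × 9.81 = 115.8 N down at 2.19 m → arm 0.48 m, τ = 115.8 × 0.48 = 55.58 N·m counterclockwise.
Potted plant: 8.99 × 9.81 = 88.19 N down at 2.431 m → arm 0.721 m, τ = 88.19 × 0.721 = 63.58 N·m counterclockwise.
Net moment of existing loads = 108.1 N·m counterclockwise.
The lamp weighs 9.03 × 9.81 = 88.58 N and must supply an equal clockwise moment, so its lever arm about the fulcrum is 108.1 / 88.58 = 1.22 m.
That puts it at 1.71 − 1.22 = 0.49 m from the right end.

x ≈ 0.49 m from the right end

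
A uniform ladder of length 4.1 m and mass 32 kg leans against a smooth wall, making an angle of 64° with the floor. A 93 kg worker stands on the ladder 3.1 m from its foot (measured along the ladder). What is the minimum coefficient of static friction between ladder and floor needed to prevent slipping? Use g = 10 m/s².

μ_min ≈ 0.337

About the foot of the ladder:
Ladder weight 32×10 = 320 N acts at 2.05 m along the ladder; its horizontal arm is 2.05·cos64° = 0.8987 m → τ = 287.6 N·m clockwise.
Worker: 93×10 = 930 N at 3.1 m → arm 1.359 m → τ = 1264 N·m clockwise.
Wall normal N acts horizontally at the top; its moment arm is the height L sinθ = 4.1·sin64° = 3.685 m, counterclockwise.
For rotational equilibrium, N × 3.685 = 1552, so N = 421.2 N.
ΣFx = 0 ⇒ f = N_wall = 421.2 N. ΣFy = 0 ⇒ N_floor = 1250 N.
μ_min = f / N_floor = 421.2 / 1250 = 0.337.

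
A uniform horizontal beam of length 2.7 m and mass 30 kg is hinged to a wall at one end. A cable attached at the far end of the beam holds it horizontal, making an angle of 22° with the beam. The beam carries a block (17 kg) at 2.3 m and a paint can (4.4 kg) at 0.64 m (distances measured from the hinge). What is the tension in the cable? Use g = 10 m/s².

T ≈ 815 N

Sum moments about the hinge (the unknown hinge reaction has zero arm there).
Beam weight: 30 × 10 = 300 N down at 1.35 m → arm 1.35 m, τ = 300 × 1.35 = 405 N·m clockwise.
Block: 17 × 10 = 170 N down at 2.3 m → arm 2.3 m, τ = 170 × 2.3 = 391 N·m clockwise.
Paint can: 4.4 × 10 = 44 N down at 0.64 m → arm 0.64 m, τ = 44 × 0.64 = 28.16 N·m clockwise.
Total clockwise load moment = 824.2 N·m.
The cable tension T acts at 2.7 m; only its component perpendicular to the beam, T sinθ, produces torque. sin 22° = 0.3746.
For rotational equilibrium, T × 2.7 × 0.3746 = 824.2, so T = 824.2 / 1.011 = 815 N.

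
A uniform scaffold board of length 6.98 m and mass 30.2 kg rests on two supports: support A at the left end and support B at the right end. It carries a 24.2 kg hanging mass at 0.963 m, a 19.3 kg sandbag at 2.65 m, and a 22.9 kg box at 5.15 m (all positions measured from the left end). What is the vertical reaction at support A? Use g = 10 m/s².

Sum moments about support B (its reaction then has zero moment arm).
Beam weight: 30.2 × 10 = 302 N down at 3.49 m → arm 3.49 m, τ = 302 × 3.49 = 1054 N·m counterclockwise.
Hanging mass: 24.2 × 10 = 242 N down at 0.963 m → arm 6.017 m, τ = 242 × 6.017 = 1456 N·m counterclockwise.
Sandbag: 19.3 × 10 = 193 N down at 2.65 m → arm 4.33 m, τ = 193 × 4.33 = 835.7 N·m counterclockwise.
Box: 22.9 × 10 = 229 N down at 5.15 m → arm 1.83 m, τ = 229 × 1.83 = 419.1 N·m counterclockwise.
Net load moment about support B = 3765 N·m counterclockwise.
Reaction R at support A is upward at 0 m, arm 6.98 m → moment R × 6.98 clockwise.
For rotational equilibrium, R × 6.98 = 3765, so R = 539 N.

R_A ≈ 539 N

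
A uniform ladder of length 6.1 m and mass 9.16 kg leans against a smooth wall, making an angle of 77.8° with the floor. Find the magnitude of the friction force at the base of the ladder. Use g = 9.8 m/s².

Choose the foot of the ladder as the axis so the floor normal and friction both act there and drop out.
Ladder weight 9.16×9.8 = 89.77 N acts at 3.05 m along the ladder; its horizontal arm is 3.05·cos77.8° = 0.6445 m → τ = 57.86 N·m clockwise.
Wall normal N acts horizontally at the top; its moment arm is the height L sinθ = 6.1·sin77.8° = 5.962 m, counterclockwise.
For rotational equilibrium, N × 5.962 = 57.86, so N = 9.7 N.
ΣFx = 0: friction at the foot balances the wall's push, so f = N_wall = 9.7 N.

f ≈ 9.7 N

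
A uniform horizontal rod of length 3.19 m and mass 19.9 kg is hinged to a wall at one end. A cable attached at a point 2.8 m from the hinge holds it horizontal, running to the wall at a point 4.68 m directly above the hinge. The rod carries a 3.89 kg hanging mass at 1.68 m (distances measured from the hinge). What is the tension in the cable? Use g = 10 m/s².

T ≈ 159 N

Sum moments about the hinge (the unknown hinge reaction has zero arm there).
Beam weight: 19.9 × 10 = 199 N down at 1.595 m → arm 1.595 m, τ = 199 × 1.595 = 317.4 N·m clockwise.
Hanging mass: 3.89 × 10 = 38.9 N down at 1.68 m → arm 1.68 m, τ = 38.9 × 1.68 = 65.35 N·m clockwise.
Total clockwise load moment = 382.8 N·m.
The cable tension T acts at 2.8 m; only its component perpendicular to the rod, T sinθ, produces torque. sinθ = h/√(h²+d²) = 4.68/√(4.68²+2.8²) = 0.8581.
For rotational equilibrium, T × 2.8 × 0.8581 = 382.8, so T = 382.8 / 2.403 = 159 N.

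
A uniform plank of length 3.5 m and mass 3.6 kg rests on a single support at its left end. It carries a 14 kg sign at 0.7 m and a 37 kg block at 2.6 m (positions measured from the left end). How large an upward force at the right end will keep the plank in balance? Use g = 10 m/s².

About the left end:
Beam weight: 3.6 × 10 = 36 N down at 1.75 m → arm 1.75 m, τ = 36 × 1.75 = 63 N·m clockwise.
Sign: 14 × 10 = 140 N down at 0.7 m → arm 0.7 m, τ = 140 × 0.7 = 98 N·m clockwise.
Block: 37 × 10 = 370 N down at 2.6 m → arm 2.6 m, τ = 370 × 2.6 = 962 N·m clockwise.
Net moment of the loads = 1123 N·m clockwise.
The upward force F acts at the right end, arm 3.5 m, giving F × 3.5 counterclockwise.
Setting net torque to zero: F × 3.5 = 1123 → F = 1123 / 3.5 = 321 N.

F ≈ 321 N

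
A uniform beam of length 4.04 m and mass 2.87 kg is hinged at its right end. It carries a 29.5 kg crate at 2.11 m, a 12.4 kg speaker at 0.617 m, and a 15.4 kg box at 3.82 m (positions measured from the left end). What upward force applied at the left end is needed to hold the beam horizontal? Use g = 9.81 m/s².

Taking torques about the right end:
Beam weight: 2.87 × 9.81 = 28.15 N down at 2.02 m → arm 2.02 m, τ = 28.15 × 2.02 = 56.86 N·m counterclockwise.
Crate: 29.5 × 9.81 = 289.4 N down at 2.11 m → arm 1.93 m, τ = 289.4 × 1.93 = 558.5 N·m counterclockwise.
Speaker: 12.4 × 9.81 = 121.6 N down at 0.617 m → arm 3.423 m, τ = 121.6 × 3.423 = 416.2 N·m counterclockwise.
Box: 15.4 × 9.81 = 151.1 N down at 3.82 m → arm 0.22 m, τ = 151.1 × 0.22 = 33.24 N·m counterclockwise.
Net moment of the loads = 1065 N·m counterclockwise.
The upward force F acts at the left end, arm 4.04 m, giving F × 4.04 clockwise.
Στ = 0 ⇒ F × 4.04 = 1065 ⇒ F = 1065 / 4.04 = 264 N.

F ≈ 264 N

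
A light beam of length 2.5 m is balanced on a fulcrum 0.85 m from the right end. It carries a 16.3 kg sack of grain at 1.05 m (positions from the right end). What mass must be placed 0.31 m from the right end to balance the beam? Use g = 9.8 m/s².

m ≈ 6.04 kg

About the fulcrum (at 0.85 m from the right end):
Sack of grain: 16.3 × 9.8 = 159.7 N down at 1.05 m → arm 0.2 m, τ = 159.7 × 0.2 = 31.94 N·m counterclockwise.
Net moment of known loads = 31.94 N·m counterclockwise.
An unknown mass m at 0.31 m has arm 0.54 m; its moment is m·g·0.54 clockwise.
For rotational equilibrium, m × 9.8 × 0.54 = 31.94, so m = 31.94 / (9.8 × 0.54) = 6.04 kg.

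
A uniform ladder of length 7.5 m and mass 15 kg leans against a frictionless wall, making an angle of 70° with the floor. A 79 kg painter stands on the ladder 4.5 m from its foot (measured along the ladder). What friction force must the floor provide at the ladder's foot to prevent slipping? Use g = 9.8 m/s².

f ≈ 196 N

About the foot of the ladder:
Ladder weight 15×9.8 = 147 N acts at 3.75 m along the ladder; its horizontal arm is 3.75·cos70° = 1.283 m → τ = 188.6 N·m clockwise.
Painter: 79×9.8 = 774.2 N at 4.5 m → arm 1.539 m → τ = 1191 N·m clockwise.
Wall normal N acts horizontally at the top; its moment arm is the height L sinθ = 7.5·sin70° = 7.048 m, counterclockwise.
For rotational equilibrium, N × 7.048 = 1380, so N = 196 N.
ΣFx = 0: friction at the foot balances the wall's push, so f = N_wall = 196 N.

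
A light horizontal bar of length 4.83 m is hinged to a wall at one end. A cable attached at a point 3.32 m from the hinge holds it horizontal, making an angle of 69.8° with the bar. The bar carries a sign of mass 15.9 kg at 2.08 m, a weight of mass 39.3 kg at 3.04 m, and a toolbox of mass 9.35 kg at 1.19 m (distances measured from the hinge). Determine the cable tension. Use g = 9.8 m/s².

T ≈ 515 N

Taking torques about the hinge:
Sign: 15.9 × 9.8 = 155.8 N down at 2.08 m → arm 2.08 m, τ = 155.8 × 2.08 = 324.1 N·m clockwise.
Weight: 39.3 × 9.8 = 385.1 N down at 3.04 m → arm 3.04 m, τ = 385.1 × 3.04 = 1171 N·m clockwise.
Toolbox: 9.35 × 9.8 = 91.63 N down at 1.19 m → arm 1.19 m, τ = 91.63 × 1.19 = 109 N·m clockwise.
Total clockwise load moment = 1604 N·m.
The cable tension T acts at 3.32 m; only its component perpendicular to the bar, T sinθ, produces torque. sin 69.8° = 0.9385.
Setting net torque to zero: T × 3.32 × 0.9385 = 1604 → T = 1604 / 3.116 = 515 N.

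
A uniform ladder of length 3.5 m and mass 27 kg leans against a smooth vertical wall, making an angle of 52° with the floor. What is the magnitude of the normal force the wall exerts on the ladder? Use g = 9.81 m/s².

N_wall ≈ 103 N

Sum moments about the foot of the ladder (the floor normal and friction both act there and drop out).
Ladder weight 27×9.81 = 264.9 N acts at 1.75 m along the ladder; its horizontal arm is 1.75·cos52° = 1.077 m → τ = 285.3 N·m clockwise.
Wall normal N acts horizontally at the top; its moment arm is the height L sinθ = 3.5·sin52° = 2.758 m, counterclockwise.
Balancing moments: N × 2.758 = 285.3, giving N = 103 N.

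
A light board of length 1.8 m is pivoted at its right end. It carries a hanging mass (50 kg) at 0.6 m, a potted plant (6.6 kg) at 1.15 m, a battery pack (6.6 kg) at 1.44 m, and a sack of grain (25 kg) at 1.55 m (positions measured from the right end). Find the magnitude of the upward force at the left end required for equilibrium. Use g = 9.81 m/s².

Taking torques about the right end:
Hanging mass: 50 × 9.81 = 490.5 N down at 0.6 m → arm 0.6 m, τ = 490.5 × 0.6 = 294.3 N·m counterclockwise.
Potted plant: 6.6 × 9.81 = 64.75 N down at 1.15 m → arm 1.15 m, τ = 64.75 × 1.15 = 74.46 N·m counterclockwise.
Battery pack: 6.6 × 9.81 = 64.75 N down at 1.44 m → arm 1.44 m, τ = 64.75 × 1.44 = 93.24 N·m counterclockwise.
Sack of grain: 25 × 9.81 = 245.2 N down at 1.55 m → arm 1.55 m, τ = 245.2 × 1.55 = 380.1 N·m counterclockwise.
Net moment of the loads = 842.1 N·m counterclockwise.
The upward force F acts at the left end, arm 1.8 m, giving F × 1.8 clockwise.
Στ = 0 ⇒ F × 1.8 = 842.1 ⇒ F = 842.1 / 1.8 = 468 N.

F ≈ 468 N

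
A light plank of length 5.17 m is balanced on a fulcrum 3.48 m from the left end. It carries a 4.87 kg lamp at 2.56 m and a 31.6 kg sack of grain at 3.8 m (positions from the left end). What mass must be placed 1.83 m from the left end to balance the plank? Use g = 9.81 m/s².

m ≈ 3.41 kg

Choose the fulcrum (at 3.48 m from the left end) as the axis so the support reaction has zero arm there.
Lamp: 4.87 × 9.81 = 47.77 N down at 2.56 m → arm 0.92 m, τ = 47.77 × 0.92 = 43.95 N·m counterclockwise.
Sack of grain: 31.6 × 9.81 = 310 N down at 3.8 m → arm 0.32 m, τ = 310 × 0.32 = 99.2 N·m clockwise.
Net moment of known loads = 55.25 N·m clockwise.
An unknown mass m at 1.83 m has arm 1.65 m; its moment is m·g·1.65 counterclockwise.
Setting net torque to zero: m × 9.81 × 1.65 = 55.25 → m = 55.25 / (9.81 × 1.65) = 3.41 kg.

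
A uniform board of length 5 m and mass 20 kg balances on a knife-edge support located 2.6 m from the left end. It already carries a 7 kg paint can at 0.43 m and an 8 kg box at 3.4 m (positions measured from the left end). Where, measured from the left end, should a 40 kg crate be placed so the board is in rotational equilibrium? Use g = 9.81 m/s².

x ≈ 2.87 m from the left end

Sum moments about the knife-edge support (at 2.6 m from the left end) (the support reaction has zero arm there).
Beam weight: 20 × 9.81 = 196.2 N down at 2.5 m → arm 0.1 m, τ = 196.2 × 0.1 = 19.62 N·m counterclockwise.
Paint can: 7 × 9.81 = 68.67 N down at 0.43 m → arm 2.17 m, τ = 68.67 × 2.17 = 149 N·m counterclockwise.
Box: 8 × 9.81 = 78.48 N down at 3.4 m → arm 0.8 m, τ = 78.48 × 0.8 = 62.78 N·m clockwise.
Net moment of existing loads = 105.8 N·m counterclockwise.
The crate weighs 40 × 9.81 = 392.4 N and must supply an equal clockwise moment, so its lever arm about the knife-edge support is 105.8 / 392.4 = 0.27 m.
That puts it at 2.6 + 0.27 = 2.87 m from the left end.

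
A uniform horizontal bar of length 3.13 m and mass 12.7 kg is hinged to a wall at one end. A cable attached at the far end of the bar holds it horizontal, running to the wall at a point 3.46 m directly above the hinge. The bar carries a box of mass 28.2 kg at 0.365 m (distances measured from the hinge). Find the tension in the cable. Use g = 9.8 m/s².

Choose the hinge as the axis so the unknown hinge reaction has zero arm there.
Beam weight: 12.7 × 9.8 = 124.5 N down at 1.565 m → arm 1.565 m, τ = 124.5 × 1.565 = 194.8 N·m clockwise.
Box: 28.2 × 9.8 = 276.4 N down at 0.365 m → arm 0.365 m, τ = 276.4 × 0.365 = 100.9 N·m clockwise.
Total clockwise load moment = 295.7 N·m.
The cable tension T acts at 3.13 m; only its component perpendicular to the bar, T sinθ, produces torque. sinθ = h/√(h²+d²) = 3.46/√(3.46²+3.13²) = 0.7416.
Setting net torque to zero: T × 3.13 × 0.7416 = 295.7 → T = 295.7 / 2.321 = 127 N.

T ≈ 127 N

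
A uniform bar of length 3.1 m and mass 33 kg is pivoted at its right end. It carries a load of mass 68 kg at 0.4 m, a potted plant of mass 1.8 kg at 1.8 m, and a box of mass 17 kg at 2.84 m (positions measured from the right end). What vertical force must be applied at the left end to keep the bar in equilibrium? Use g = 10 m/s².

Sum moments about the right end (the unknown pivot reaction has zero arm there).
Beam weight: 33 × 10 = 330 N down at 1.55 m → arm 1.55 m, τ = 330 × 1.55 = 511.5 N·m counterclockwise.
Load: 68 × 10 = 680 N down at 0.4 m → arm 0.4 m, τ = 680 × 0.4 = 272 N·m counterclockwise.
Potted plant: 1.8 × 10 = 18 N down at 1.8 m → arm 1.8 m, τ = 18 × 1.8 = 32.4 N·m counterclockwise.
Box: 17 × 10 = 170 N down at 2.84 m → arm 2.84 m, τ = 170 × 2.84 = 482.8 N·m counterclockwise.
Net moment of the loads = 1299 N·m counterclockwise.
The upward force F acts at the left end, arm 3.1 m, giving F × 3.1 clockwise.
Setting net torque to zero: F × 3.1 = 1299 → F = 1299 / 3.1 = 419 N.

F ≈ 419 N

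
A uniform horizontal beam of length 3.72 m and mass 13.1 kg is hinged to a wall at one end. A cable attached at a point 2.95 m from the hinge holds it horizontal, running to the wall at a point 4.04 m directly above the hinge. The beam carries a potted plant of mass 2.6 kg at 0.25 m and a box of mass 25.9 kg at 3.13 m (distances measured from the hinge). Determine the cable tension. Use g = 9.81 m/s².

T ≈ 437 N

Choose the hinge as the axis so the unknown hinge reaction has zero arm there.
Beam weight: 13.1 × 9.81 = 128.5 N down at 1.86 m → arm 1.86 m, τ = 128.5 × 1.86 = 239 N·m clockwise.
Potted plant: 2.6 × 9.81 = 25.51 N down at 0.25 m → arm 0.25 m, τ = 25.51 × 0.25 = 6.378 N·m clockwise.
Box: 25.9 × 9.81 = 254.1 N down at 3.13 m → arm 3.13 m, τ = 254.1 × 3.13 = 795.3 N·m clockwise.
Total clockwise load moment = 1041 N·m.
The cable tension T acts at 2.95 m; only its component perpendicular to the beam, T sinθ, produces torque. sinθ = h/√(h²+d²) = 4.04/√(4.04²+2.95²) = 0.8076.
Setting net torque to zero: T × 2.95 × 0.8076 = 1041 → T = 1041 / 2.382 = 437 N.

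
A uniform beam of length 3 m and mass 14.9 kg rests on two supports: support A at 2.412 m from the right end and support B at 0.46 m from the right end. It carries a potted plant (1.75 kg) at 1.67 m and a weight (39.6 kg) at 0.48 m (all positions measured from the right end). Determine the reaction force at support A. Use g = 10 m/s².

R_A ≈ 94.3 N

Choose support B as the axis so its reaction then has zero moment arm.
Beam weight: 14.9 × 10 = 149 N down at 1.5 m → arm 1.04 m, τ = 149 × 1.04 = 155 N·m counterclockwise.
Potted plant: 1.75 × 10 = 17.5 N down at 1.67 m → arm 1.21 m, τ = 17.5 × 1.21 = 21.18 N·m counterclockwise.
Weight: 39.6 × 10 = 396 N down at 0.48 m → arm 0.02 m, τ = 396 × 0.02 = 7.92 N·m counterclockwise.
Net load moment about support B = 184.1 N·m counterclockwise.
Reaction R at support A is upward at 2.412 m, arm 1.952 m → moment R × 1.952 clockwise.
Setting net torque to zero: R × 1.952 = 184.1 → R = 94.3 N.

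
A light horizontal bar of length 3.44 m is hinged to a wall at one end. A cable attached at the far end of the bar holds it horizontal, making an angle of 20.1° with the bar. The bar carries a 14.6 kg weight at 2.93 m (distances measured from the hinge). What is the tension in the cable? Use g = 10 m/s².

T ≈ 362 N

Taking torques about the hinge:
Weight: 14.6 × 10 = 146 N down at 2.93 m → arm 2.93 m, τ = 146 × 2.93 = 427.8 N·m clockwise.
Total clockwise load moment = 427.8 N·m.
The cable tension T acts at 3.44 m; only its component perpendicular to the bar, T sinθ, produces torque. sin 20.1° = 0.3437.
Balancing moments: T × 3.44 × 0.3437 = 427.8, giving T = 427.8 / 1.182 = 362 N.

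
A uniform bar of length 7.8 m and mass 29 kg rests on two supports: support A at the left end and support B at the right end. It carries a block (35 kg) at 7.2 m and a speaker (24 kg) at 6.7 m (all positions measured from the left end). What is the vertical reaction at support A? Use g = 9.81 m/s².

R_A ≈ 202 N

Taking torques about support B:
Beam weight: 29 × 9.81 = 284.5 N down at 3.9 m → arm 3.9 m, τ = 284.5 × 3.9 = 1110 N·m counterclockwise.
Block: 35 × 9.81 = 343.4 N down at 7.2 m → arm 0.6 m, τ = 343.4 × 0.6 = 206 N·m counterclockwise.
Speaker: 24 × 9.81 = 235.4 N down at 6.7 m → arm 1.1 m, τ = 235.4 × 1.1 = 258.9 N·m counterclockwise.
Net load moment about support B = 1575 N·m counterclockwise.
Reaction R at support A is upward at 0 m, arm 7.8 m → moment R × 7.8 clockwise.
Setting net torque to zero: R × 7.8 = 1575 → R = 202 N.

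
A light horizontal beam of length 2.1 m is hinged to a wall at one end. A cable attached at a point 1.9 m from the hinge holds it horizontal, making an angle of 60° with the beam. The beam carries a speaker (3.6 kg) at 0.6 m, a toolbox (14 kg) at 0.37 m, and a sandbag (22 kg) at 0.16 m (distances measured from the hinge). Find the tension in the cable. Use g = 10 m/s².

Taking torques about the hinge:
Speaker: 3.6 × 10 = 36 N down at 0.6 m → arm 0.6 m, τ = 36 × 0.6 = 21.6 N·m clockwise.
Toolbox: 14 × 10 = 140 N down at 0.37 m → arm 0.37 m, τ = 140 × 0.37 = 51.8 N·m clockwise.
Sandbag: 22 × 10 = 220 N down at 0.16 m → arm 0.16 m, τ = 220 × 0.16 = 35.2 N·m clockwise.
Total clockwise load moment = 108.6 N·m.
The cable tension T acts at 1.9 m; only its component perpendicular to the beam, T sinθ, produces torque. sin 60° = 0.866.
For rotational equilibrium, T × 1.9 × 0.866 = 108.6, so T = 108.6 / 1.645 = 66 N.

T ≈ 66 N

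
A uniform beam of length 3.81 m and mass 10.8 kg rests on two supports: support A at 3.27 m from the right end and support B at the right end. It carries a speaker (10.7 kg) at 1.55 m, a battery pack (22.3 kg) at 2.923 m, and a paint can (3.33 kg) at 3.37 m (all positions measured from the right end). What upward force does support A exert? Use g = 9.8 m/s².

About support B:
Beam weight: 10.8 × 9.8 = 105.8 N down at 1.905 m → arm 1.905 m, τ = 105.8 × 1.905 = 201.5 N·m counterclockwise.
Speaker: 10.7 × 9.8 = 104.9 N down at 1.55 m → arm 1.55 m, τ = 104.9 × 1.55 = 162.6 N·m counterclockwise.
Battery pack: 22.3 × 9.8 = 218.5 N down at 2.923 m → arm 2.923 m, τ = 218.5 × 2.923 = 638.7 N·m counterclockwise.
Paint can: 3.33 × 9.8 = 32.63 N down at 3.37 m → arm 3.37 m, τ = 32.63 × 3.37 = 110 N·m counterclockwise.
Net load moment about support B = 1113 N·m counterclockwise.
Reaction R at support A is upward at 3.27 m, arm 3.27 m → moment R × 3.27 clockwise.
Setting net torque to zero: R × 3.27 = 1113 → R = 340 N.

R_A ≈ 340 N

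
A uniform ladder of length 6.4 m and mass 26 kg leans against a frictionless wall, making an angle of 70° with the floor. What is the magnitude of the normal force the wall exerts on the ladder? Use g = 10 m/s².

Taking torques about the foot of the ladder:
Ladder weight 26×10 = 260 N acts at 3.2 m along the ladder; its horizontal arm is 3.2·cos70° = 1.094 m → τ = 284.4 N·m clockwise.
Wall normal N acts horizontally at the top; its moment arm is the height L sinθ = 6.4·sin70° = 6.014 m, counterclockwise.
For rotational equilibrium, N × 6.014 = 284.4, so N = 47.3 N.

N_wall ≈ 47.3 N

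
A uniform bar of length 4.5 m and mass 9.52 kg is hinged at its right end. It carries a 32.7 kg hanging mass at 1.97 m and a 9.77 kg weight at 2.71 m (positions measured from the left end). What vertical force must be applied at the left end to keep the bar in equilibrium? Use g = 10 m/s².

About the right end:
Beam weight: 9.52 × 10 = 95.2 N down at 2.25 m → arm 2.25 m, τ = 95.2 × 2.25 = 214.2 N·m counterclockwise.
Hanging mass: 32.7 × 10 = 327 N down at 1.97 m → arm 2.53 m, τ = 327 × 2.53 = 827.3 N·m counterclockwise.
Weight: 9.77 × 10 = 97.7 N down at 2.71 m → arm 1.79 m, τ = 97.7 × 1.79 = 174.9 N·m counterclockwise.
Net moment of the loads = 1216 N·m counterclockwise.
The upward force F acts at the left end, arm 4.5 m, giving F × 4.5 clockwise.
Στ = 0 ⇒ F × 4.5 = 1216 ⇒ F = 1216 / 4.5 = 270 N.

F ≈ 270 N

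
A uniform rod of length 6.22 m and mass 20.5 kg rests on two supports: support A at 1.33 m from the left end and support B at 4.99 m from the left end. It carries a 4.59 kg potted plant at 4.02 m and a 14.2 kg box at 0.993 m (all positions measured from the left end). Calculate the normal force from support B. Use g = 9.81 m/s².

Taking torques about support A:
Beam weight: 20.5 × 9.81 = 201.1 N down at 3.11 m → arm 1.78 m, τ = 201.1 × 1.78 = 358 N·m clockwise.
Potted plant: 4.59 × 9.81 = 45.03 N down at 4.02 m → arm 2.69 m, τ = 45.03 × 2.69 = 121.1 N·m clockwise.
Box: 14.2 × 9.81 = 139.3 N down at 0.993 m → arm 0.337 m, τ = 139.3 × 0.337 = 46.94 N·m counterclockwise.
Net load moment about support A = 432.2 N·m clockwise.
Reaction R at support B is upward at 4.99 m, arm 3.66 m → moment R × 3.66 counterclockwise.
Balancing moments: R × 3.66 = 432.2, giving R = 118 N.

R_B ≈ 118 N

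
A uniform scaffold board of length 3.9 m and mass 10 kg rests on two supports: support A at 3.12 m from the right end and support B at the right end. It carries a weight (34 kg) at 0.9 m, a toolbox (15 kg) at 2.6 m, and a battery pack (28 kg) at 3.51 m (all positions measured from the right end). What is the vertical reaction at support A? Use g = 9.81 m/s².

Choose support B as the axis so its reaction then has zero moment arm.
Beam weight: 10 × 9.81 = 98.1 N down at 1.95 m → arm 1.95 m, τ = 98.1 × 1.95 = 191.3 N·m counterclockwise.
Weight: 34 × 9.81 = 333.5 N down at 0.9 m → arm 0.9 m, τ = 333.5 × 0.9 = 300.2 N·m counterclockwise.
Toolbox: 15 × 9.81 = 147.2 N down at 2.6 m → arm 2.6 m, τ = 147.2 × 2.6 = 382.7 N·m counterclockwise.
Battery pack: 28 × 9.81 = 274.7 N down at 3.51 m → arm 3.51 m, τ = 274.7 × 3.51 = 964.2 N·m counterclockwise.
Net load moment about support B = 1838 N·m counterclockwise.
Reaction R at support A is upward at 3.12 m, arm 3.12 m → moment R × 3.12 clockwise.
Στ = 0 ⇒ R × 3.12 = 1838 ⇒ R = 589 N.

R_A ≈ 589 N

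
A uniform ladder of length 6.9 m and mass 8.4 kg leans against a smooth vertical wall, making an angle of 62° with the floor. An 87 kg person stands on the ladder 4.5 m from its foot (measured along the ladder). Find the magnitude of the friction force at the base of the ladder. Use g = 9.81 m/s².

Take moments about the foot of the ladder.
Ladder weight 8.4×9.81 = 82.4 N acts at 3.45 m along the ladder; its horizontal arm is 3.45·cos62° = 1.62 m → τ = 133.5 N·m clockwise.
Person: 87×9.81 = 853.5 N at 4.5 m → arm 2.113 m → τ = 1803 N·m clockwise.
Wall normal N acts horizontally at the top; its moment arm is the height L sinθ = 6.9·sin62° = 6.092 m, counterclockwise.
For rotational equilibrium, N × 6.092 = 1936, so N = 318 N.
ΣFx = 0: friction at the foot balances the wall's push, so f = N_wall = 318 N.

f ≈ 318 N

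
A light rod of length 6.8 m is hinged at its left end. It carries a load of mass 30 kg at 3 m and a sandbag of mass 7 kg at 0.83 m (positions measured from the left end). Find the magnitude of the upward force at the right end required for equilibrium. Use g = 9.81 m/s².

Take moments about the left end.
Load: 30 × 9.81 = 294.3 N down at 3 m → arm 3 m, τ = 294.3 × 3 = 882.9 N·m clockwise.
Sandbag: 7 × 9.81 = 68.67 N down at 0.83 m → arm 0.83 m, τ = 68.67 × 0.83 = 57 N·m clockwise.
Net moment of the loads = 939.9 N·m clockwise.
The upward force F acts at the right end, arm 6.8 m, giving F × 6.8 counterclockwise.
Setting net torque to zero: F × 6.8 = 939.9 → F = 939.9 / 6.8 = 138 N.

F ≈ 138 N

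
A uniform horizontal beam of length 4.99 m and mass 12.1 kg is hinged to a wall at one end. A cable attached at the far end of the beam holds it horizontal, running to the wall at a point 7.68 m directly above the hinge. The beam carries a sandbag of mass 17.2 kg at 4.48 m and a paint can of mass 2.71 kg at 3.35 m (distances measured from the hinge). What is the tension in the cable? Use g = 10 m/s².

Taking torques about the hinge:
Beam weight: 12.1 × 10 = 121 N down at 2.495 m → arm 2.495 m, τ = 121 × 2.495 = 301.9 N·m clockwise.
Sandbag: 17.2 × 10 = 172 N down at 4.48 m → arm 4.48 m, τ = 172 × 4.48 = 770.6 N·m clockwise.
Paint can: 2.71 × 10 = 27.1 N down at 3.35 m → arm 3.35 m, τ = 27.1 × 3.35 = 90.79 N·m clockwise.
Total clockwise load moment = 1163 N·m.
The cable tension T acts at 4.99 m; only its component perpendicular to the beam, T sinθ, produces torque. sinθ = h/√(h²+d²) = 7.68/√(7.68²+4.99²) = 0.8385.
Setting net torque to zero: T × 4.99 × 0.8385 = 1163 → T = 1163 / 4.184 = 278 N.

T ≈ 278 N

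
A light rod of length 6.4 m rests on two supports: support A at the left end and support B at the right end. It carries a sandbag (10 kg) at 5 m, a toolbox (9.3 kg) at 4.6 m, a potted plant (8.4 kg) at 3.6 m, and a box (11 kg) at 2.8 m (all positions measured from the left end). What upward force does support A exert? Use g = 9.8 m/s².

Choose support B as the axis so its reaction then has zero moment arm.
Sandbag: 10 × 9.8 = 98 N down at 5 m → arm 1.4 m, τ = 98 × 1.4 = 137.2 N·m counterclockwise.
Toolbox: 9.3 × 9.8 = 91.14 N down at 4.6 m → arm 1.8 m, τ = 91.14 × 1.8 = 164.1 N·m counterclockwise.
Potted plant: 8.4 × 9.8 = 82.32 N down at 3.6 m → arm 2.8 m, τ = 82.32 × 2.8 = 230.5 N·m counterclockwise.
Box: 11 × 9.8 = 107.8 N down at 2.8 m → arm 3.6 m, τ = 107.8 × 3.6 = 388.1 N·m counterclockwise.
Net load moment about support B = 919.9 N·m counterclockwise.
Reaction R at support A is upward at 0 m, arm 6.4 m → moment R × 6.4 clockwise.
For rotational equilibrium, R × 6.4 = 919.9, so R = 144 N.

R_A ≈ 144 N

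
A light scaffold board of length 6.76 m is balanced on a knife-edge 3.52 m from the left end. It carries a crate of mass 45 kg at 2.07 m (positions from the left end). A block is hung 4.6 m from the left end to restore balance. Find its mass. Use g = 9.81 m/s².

Take moments about the knife-edge (at 3.52 m from the left end).
Crate: 45 × 9.81 = 441.5 N down at 2.07 m → arm 1.45 m, τ = 441.5 × 1.45 = 640.2 N·m counterclockwise.
Net moment of known loads = 640.2 N·m counterclockwise.
An unknown mass m at 4.6 m has arm 1.08 m; its moment is m·g·1.08 clockwise.
Balancing moments: m × 9.81 × 1.08 = 640.2, giving m = 640.2 / (9.81 × 1.08) = 60.4 kg.

m ≈ 60.4 kg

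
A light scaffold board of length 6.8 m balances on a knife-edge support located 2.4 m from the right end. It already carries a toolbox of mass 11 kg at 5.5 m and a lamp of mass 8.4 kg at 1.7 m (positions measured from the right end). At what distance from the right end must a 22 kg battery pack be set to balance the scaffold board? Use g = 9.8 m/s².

x ≈ 1.12 m from the right end

About the knife-edge support (at 2.4 m from the right end):
Toolbox: 11 × 9.8 = 107.8 N down at 5.5 m → arm 3.1 m, τ = 107.8 × 3.1 = 334.2 N·m counterclockwise.
Lamp: 8.4 × 9.8 = 82.32 N down at 1.7 m → arm 0.7 m, τ = 82.32 × 0.7 = 57.62 N·m clockwise.
Net moment of existing loads = 276.6 N·m counterclockwise.
The battery pack weighs 22 × 9.8 = 215.6 N and must supply an equal clockwise moment, so its lever arm about the knife-edge support is 276.6 / 215.6 = 1.28 m.
That puts it at 2.4 − 1.28 = 1.12 m from the right end.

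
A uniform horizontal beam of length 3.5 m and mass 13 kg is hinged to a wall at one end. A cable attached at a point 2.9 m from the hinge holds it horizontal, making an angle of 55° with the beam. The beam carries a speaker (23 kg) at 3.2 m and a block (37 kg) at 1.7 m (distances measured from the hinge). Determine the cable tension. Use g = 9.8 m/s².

About the hinge:
Beam weight: 13 × 9.8 = 127.4 N down at 1.75 m → arm 1.75 m, τ = 127.4 × 1.75 = 223 N·m clockwise.
Speaker: 23 × 9.8 = 225.4 N down at 3.2 m → arm 3.2 m, τ = 225.4 × 3.2 = 721.3 N·m clockwise.
Block: 37 × 9.8 = 362.6 N down at 1.7 m → arm 1.7 m, τ = 362.6 × 1.7 = 616.4 N·m clockwise.
Total clockwise load moment = 1561 N·m.
The cable tension T acts at 2.9 m; only its component perpendicular to the beam, T sinθ, produces torque. sin 55° = 0.8192.
Setting net torque to zero: T × 2.9 × 0.8192 = 1561 → T = 1561 / 2.376 = 657 N.

T ≈ 657 N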